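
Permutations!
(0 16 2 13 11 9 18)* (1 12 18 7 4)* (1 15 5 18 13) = [16, 12, 1, 3, 15, 18, 6, 4, 8, 7, 10, 9, 13, 11, 14, 5, 2, 17, 0] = (0 16 2 1 12 13 11 9 7 4 15 5 18)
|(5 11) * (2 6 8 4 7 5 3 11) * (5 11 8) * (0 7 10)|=|(0 7 11 3 8 4 10)(2 6 5)|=21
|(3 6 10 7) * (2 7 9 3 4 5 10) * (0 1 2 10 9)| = 10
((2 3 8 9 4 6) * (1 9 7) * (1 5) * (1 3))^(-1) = (1 2 6 4 9)(3 5 7 8) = ((1 9 4 6 2)(3 8 7 5))^(-1)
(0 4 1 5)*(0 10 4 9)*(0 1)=(0 9 1 5 10 4)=[9, 5, 2, 3, 0, 10, 6, 7, 8, 1, 4]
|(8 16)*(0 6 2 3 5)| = |(0 6 2 3 5)(8 16)| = 10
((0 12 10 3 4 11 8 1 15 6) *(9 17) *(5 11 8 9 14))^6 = (0 1 3)(4 12 15)(5 11 9 17 14)(6 8 10)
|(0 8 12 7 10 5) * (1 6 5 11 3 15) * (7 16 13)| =|(0 8 12 16 13 7 10 11 3 15 1 6 5)| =13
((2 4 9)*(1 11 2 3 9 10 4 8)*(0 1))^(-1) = ((0 1 11 2 8)(3 9)(4 10))^(-1) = (0 8 2 11 1)(3 9)(4 10)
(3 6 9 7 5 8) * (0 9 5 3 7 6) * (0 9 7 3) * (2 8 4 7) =(0 2 8 3 9 6 5 4 7) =[2, 1, 8, 9, 7, 4, 5, 0, 3, 6]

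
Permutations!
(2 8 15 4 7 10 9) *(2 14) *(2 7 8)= (4 8 15)(7 10 9 14)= [0, 1, 2, 3, 8, 5, 6, 10, 15, 14, 9, 11, 12, 13, 7, 4]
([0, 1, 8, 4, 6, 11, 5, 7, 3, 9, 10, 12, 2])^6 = (2 11 6 3)(4 8 12 5)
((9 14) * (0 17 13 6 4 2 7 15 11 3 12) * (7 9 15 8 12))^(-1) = (0 12 8 7 3 11 15 14 9 2 4 6 13 17)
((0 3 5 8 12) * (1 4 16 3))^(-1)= ((0 1 4 16 3 5 8 12))^(-1)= (0 12 8 5 3 16 4 1)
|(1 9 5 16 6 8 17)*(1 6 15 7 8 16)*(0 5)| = 12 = |(0 5 1 9)(6 16 15 7 8 17)|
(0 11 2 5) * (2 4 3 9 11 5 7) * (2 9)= [5, 1, 7, 2, 3, 0, 6, 9, 8, 11, 10, 4]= (0 5)(2 7 9 11 4 3)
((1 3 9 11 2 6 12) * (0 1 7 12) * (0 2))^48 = (12)(0 9 1 11 3)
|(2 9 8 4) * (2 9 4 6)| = |(2 4 9 8 6)| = 5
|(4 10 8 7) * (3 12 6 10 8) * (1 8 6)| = 8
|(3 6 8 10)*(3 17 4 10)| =|(3 6 8)(4 10 17)| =3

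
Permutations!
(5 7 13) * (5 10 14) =(5 7 13 10 14) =[0, 1, 2, 3, 4, 7, 6, 13, 8, 9, 14, 11, 12, 10, 5]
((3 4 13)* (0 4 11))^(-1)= (0 11 3 13 4)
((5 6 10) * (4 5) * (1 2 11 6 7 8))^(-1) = ((1 2 11 6 10 4 5 7 8))^(-1) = (1 8 7 5 4 10 6 11 2)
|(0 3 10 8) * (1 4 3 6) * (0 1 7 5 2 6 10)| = 12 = |(0 10 8 1 4 3)(2 6 7 5)|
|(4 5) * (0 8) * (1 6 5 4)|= |(0 8)(1 6 5)|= 6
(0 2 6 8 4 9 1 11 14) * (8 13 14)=[2, 11, 6, 3, 9, 5, 13, 7, 4, 1, 10, 8, 12, 14, 0]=(0 2 6 13 14)(1 11 8 4 9)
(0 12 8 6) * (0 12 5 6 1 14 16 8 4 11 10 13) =(0 5 6 12 4 11 10 13)(1 14 16 8) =[5, 14, 2, 3, 11, 6, 12, 7, 1, 9, 13, 10, 4, 0, 16, 15, 8]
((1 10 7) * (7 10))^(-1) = (10)(1 7)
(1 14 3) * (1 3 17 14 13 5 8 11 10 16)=(1 13 5 8 11 10 16)(14 17)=[0, 13, 2, 3, 4, 8, 6, 7, 11, 9, 16, 10, 12, 5, 17, 15, 1, 14]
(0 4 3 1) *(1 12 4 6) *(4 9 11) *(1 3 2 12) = (0 6 3 1)(2 12 9 11 4) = [6, 0, 12, 1, 2, 5, 3, 7, 8, 11, 10, 4, 9]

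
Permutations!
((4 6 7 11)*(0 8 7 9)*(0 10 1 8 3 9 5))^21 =(0 5 6 4 11 7 8 1 10 9 3)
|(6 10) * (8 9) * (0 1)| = 2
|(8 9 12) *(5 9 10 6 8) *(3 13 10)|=15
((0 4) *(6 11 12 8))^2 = (6 12)(8 11)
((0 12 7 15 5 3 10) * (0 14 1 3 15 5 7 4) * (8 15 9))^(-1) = (0 4 12)(1 14 10 3)(5 7 15 8 9)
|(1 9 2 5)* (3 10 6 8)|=4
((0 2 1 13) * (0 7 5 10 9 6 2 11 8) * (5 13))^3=(1 9)(2 10)(5 6)(7 13)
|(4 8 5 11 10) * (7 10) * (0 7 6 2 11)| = 6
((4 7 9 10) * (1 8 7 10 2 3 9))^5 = (1 7 8)(2 9 3)(4 10)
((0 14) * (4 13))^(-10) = ((0 14)(4 13))^(-10) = (14)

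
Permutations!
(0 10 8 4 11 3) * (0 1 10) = (1 10 8 4 11 3) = [0, 10, 2, 1, 11, 5, 6, 7, 4, 9, 8, 3]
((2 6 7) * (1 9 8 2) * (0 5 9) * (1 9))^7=((0 5 1)(2 6 7 9 8))^7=(0 5 1)(2 7 8 6 9)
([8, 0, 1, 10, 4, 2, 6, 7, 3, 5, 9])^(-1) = (0 1 2 5 9 10 3 8)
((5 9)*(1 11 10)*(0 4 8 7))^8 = (1 10 11)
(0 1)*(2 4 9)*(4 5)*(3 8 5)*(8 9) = [1, 0, 3, 9, 8, 4, 6, 7, 5, 2] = (0 1)(2 3 9)(4 8 5)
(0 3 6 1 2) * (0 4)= (0 3 6 1 2 4)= [3, 2, 4, 6, 0, 5, 1]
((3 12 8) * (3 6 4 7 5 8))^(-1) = (3 12)(4 6 8 5 7)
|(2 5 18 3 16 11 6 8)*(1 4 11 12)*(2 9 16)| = 8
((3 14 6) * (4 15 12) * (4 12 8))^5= ((3 14 6)(4 15 8))^5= (3 6 14)(4 8 15)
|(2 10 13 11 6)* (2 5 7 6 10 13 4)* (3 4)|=|(2 13 11 10 3 4)(5 7 6)|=6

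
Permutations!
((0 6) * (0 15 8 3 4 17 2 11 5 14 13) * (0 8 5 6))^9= ((2 11 6 15 5 14 13 8 3 4 17))^9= (2 4 8 14 15 11 17 3 13 5 6)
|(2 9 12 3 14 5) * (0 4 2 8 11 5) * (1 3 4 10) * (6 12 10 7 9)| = 84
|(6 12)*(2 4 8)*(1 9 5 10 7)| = |(1 9 5 10 7)(2 4 8)(6 12)| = 30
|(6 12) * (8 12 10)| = |(6 10 8 12)| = 4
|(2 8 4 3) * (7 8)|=|(2 7 8 4 3)|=5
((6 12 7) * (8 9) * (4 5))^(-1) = (4 5)(6 7 12)(8 9)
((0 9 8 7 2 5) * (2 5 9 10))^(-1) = ((0 10 2 9 8 7 5))^(-1) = (0 5 7 8 9 2 10)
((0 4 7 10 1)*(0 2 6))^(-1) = (0 6 2 1 10 7 4) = ((0 4 7 10 1 2 6))^(-1)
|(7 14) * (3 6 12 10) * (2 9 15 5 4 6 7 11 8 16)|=|(2 9 15 5 4 6 12 10 3 7 14 11 8 16)|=14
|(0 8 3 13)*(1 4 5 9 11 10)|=12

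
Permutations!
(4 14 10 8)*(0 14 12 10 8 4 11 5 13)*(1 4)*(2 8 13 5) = [14, 4, 8, 3, 12, 5, 6, 7, 11, 9, 1, 2, 10, 0, 13] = (0 14 13)(1 4 12 10)(2 8 11)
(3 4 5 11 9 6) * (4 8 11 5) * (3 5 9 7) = (3 8 11 7)(5 9 6) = [0, 1, 2, 8, 4, 9, 5, 3, 11, 6, 10, 7]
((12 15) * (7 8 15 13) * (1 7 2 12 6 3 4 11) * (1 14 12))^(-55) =(1 3 13 15 14 7 4 2 6 12 8 11)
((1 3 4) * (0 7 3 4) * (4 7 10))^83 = ((0 10 4 1 7 3))^83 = (0 3 7 1 4 10)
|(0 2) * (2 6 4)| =4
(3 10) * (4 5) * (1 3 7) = [0, 3, 2, 10, 5, 4, 6, 1, 8, 9, 7] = (1 3 10 7)(4 5)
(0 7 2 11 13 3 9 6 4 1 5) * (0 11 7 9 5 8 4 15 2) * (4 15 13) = (0 9 6 13 3 5 11 4 1 8 15 2 7) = [9, 8, 7, 5, 1, 11, 13, 0, 15, 6, 10, 4, 12, 3, 14, 2]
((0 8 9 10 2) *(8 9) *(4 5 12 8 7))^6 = ((0 9 10 2)(4 5 12 8 7))^6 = (0 10)(2 9)(4 5 12 8 7)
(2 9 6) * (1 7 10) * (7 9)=(1 9 6 2 7 10)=[0, 9, 7, 3, 4, 5, 2, 10, 8, 6, 1]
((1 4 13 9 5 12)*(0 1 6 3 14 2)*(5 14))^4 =(0 9 1 14 4 2 13)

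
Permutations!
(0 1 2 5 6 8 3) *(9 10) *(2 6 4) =(0 1 6 8 3)(2 5 4)(9 10) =[1, 6, 5, 0, 2, 4, 8, 7, 3, 10, 9]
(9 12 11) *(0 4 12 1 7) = (0 4 12 11 9 1 7) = [4, 7, 2, 3, 12, 5, 6, 0, 8, 1, 10, 9, 11]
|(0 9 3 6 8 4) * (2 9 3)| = |(0 3 6 8 4)(2 9)| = 10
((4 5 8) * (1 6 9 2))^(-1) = (1 2 9 6)(4 8 5)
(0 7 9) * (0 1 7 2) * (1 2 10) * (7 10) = (0 7 9 2)(1 10) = [7, 10, 0, 3, 4, 5, 6, 9, 8, 2, 1]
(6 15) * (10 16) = (6 15)(10 16) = [0, 1, 2, 3, 4, 5, 15, 7, 8, 9, 16, 11, 12, 13, 14, 6, 10]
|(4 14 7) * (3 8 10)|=|(3 8 10)(4 14 7)|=3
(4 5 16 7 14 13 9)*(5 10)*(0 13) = [13, 1, 2, 3, 10, 16, 6, 14, 8, 4, 5, 11, 12, 9, 0, 15, 7] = (0 13 9 4 10 5 16 7 14)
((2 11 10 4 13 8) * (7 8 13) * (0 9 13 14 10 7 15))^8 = (0 9 13 14 10 4 15)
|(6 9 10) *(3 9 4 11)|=|(3 9 10 6 4 11)|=6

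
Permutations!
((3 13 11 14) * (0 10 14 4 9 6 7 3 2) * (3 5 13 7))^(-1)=((0 10 14 2)(3 7 5 13 11 4 9 6))^(-1)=(0 2 14 10)(3 6 9 4 11 13 5 7)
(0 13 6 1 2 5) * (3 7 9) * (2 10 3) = (0 13 6 1 10 3 7 9 2 5) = [13, 10, 5, 7, 4, 0, 1, 9, 8, 2, 3, 11, 12, 6]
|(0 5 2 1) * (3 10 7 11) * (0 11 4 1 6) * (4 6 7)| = |(0 5 2 7 6)(1 11 3 10 4)| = 5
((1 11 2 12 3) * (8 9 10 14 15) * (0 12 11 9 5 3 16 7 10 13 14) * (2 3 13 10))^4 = (0 2 9 16 3)(1 12 11 10 7)(5 8 15 14 13)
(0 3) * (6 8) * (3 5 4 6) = (0 5 4 6 8 3) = [5, 1, 2, 0, 6, 4, 8, 7, 3]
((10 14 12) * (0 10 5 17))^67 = ((0 10 14 12 5 17))^67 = (0 10 14 12 5 17)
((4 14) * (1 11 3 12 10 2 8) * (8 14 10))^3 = (1 12 11 8 3)(2 10 4 14)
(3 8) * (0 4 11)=(0 4 11)(3 8)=[4, 1, 2, 8, 11, 5, 6, 7, 3, 9, 10, 0]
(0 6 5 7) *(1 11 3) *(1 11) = (0 6 5 7)(3 11) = [6, 1, 2, 11, 4, 7, 5, 0, 8, 9, 10, 3]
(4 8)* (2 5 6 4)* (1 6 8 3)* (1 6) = (2 5 8)(3 6 4) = [0, 1, 5, 6, 3, 8, 4, 7, 2]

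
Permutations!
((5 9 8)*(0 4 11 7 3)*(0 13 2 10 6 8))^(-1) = (0 9 5 8 6 10 2 13 3 7 11 4)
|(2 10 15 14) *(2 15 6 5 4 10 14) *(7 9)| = 12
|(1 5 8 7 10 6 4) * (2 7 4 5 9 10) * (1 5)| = 12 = |(1 9 10 6)(2 7)(4 5 8)|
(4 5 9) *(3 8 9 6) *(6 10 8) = (3 6)(4 5 10 8 9) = [0, 1, 2, 6, 5, 10, 3, 7, 9, 4, 8]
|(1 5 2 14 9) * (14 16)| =|(1 5 2 16 14 9)| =6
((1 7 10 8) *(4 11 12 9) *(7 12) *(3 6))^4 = (1 11)(4 8)(7 12)(9 10)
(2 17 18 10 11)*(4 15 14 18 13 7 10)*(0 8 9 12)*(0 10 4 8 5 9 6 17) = (0 5 9 12 10 11 2)(4 15 14 18 8 6 17 13 7) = [5, 1, 0, 3, 15, 9, 17, 4, 6, 12, 11, 2, 10, 7, 18, 14, 16, 13, 8]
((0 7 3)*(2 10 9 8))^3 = ((0 7 3)(2 10 9 8))^3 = (2 8 9 10)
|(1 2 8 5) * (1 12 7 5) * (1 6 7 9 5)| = |(1 2 8 6 7)(5 12 9)| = 15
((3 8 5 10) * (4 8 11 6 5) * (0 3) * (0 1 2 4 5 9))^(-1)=(0 9 6 11 3)(1 10 5 8 4 2)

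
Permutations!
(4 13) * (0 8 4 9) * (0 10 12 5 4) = (0 8)(4 13 9 10 12 5) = [8, 1, 2, 3, 13, 4, 6, 7, 0, 10, 12, 11, 5, 9]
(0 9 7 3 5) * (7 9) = (9)(0 7 3 5) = [7, 1, 2, 5, 4, 0, 6, 3, 8, 9]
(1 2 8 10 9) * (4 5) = (1 2 8 10 9)(4 5) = [0, 2, 8, 3, 5, 4, 6, 7, 10, 1, 9]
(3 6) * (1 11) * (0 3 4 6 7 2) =[3, 11, 0, 7, 6, 5, 4, 2, 8, 9, 10, 1] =(0 3 7 2)(1 11)(4 6)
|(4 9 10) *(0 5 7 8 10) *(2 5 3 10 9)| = 9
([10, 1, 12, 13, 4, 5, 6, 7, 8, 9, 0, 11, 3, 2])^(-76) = (13)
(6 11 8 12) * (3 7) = [0, 1, 2, 7, 4, 5, 11, 3, 12, 9, 10, 8, 6] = (3 7)(6 11 8 12)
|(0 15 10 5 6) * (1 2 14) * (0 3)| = |(0 15 10 5 6 3)(1 2 14)| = 6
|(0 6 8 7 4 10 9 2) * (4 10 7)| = 8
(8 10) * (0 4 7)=(0 4 7)(8 10)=[4, 1, 2, 3, 7, 5, 6, 0, 10, 9, 8]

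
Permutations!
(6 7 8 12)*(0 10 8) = (0 10 8 12 6 7) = [10, 1, 2, 3, 4, 5, 7, 0, 12, 9, 8, 11, 6]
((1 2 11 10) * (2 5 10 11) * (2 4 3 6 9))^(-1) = ((11)(1 5 10)(2 4 3 6 9))^(-1) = (11)(1 10 5)(2 9 6 3 4)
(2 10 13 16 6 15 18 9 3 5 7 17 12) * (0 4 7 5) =(0 4 7 17 12 2 10 13 16 6 15 18 9 3) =[4, 1, 10, 0, 7, 5, 15, 17, 8, 3, 13, 11, 2, 16, 14, 18, 6, 12, 9]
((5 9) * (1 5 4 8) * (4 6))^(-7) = (1 8 4 6 9 5)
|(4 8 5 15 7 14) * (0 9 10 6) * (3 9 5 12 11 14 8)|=13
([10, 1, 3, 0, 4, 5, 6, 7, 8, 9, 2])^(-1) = [3, 1, 10, 2, 4, 5, 6, 7, 8, 9, 0]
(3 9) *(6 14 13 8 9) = [0, 1, 2, 6, 4, 5, 14, 7, 9, 3, 10, 11, 12, 8, 13] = (3 6 14 13 8 9)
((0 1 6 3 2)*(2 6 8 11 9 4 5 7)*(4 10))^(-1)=((0 1 8 11 9 10 4 5 7 2)(3 6))^(-1)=(0 2 7 5 4 10 9 11 8 1)(3 6)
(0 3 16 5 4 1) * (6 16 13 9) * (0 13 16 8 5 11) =[3, 13, 2, 16, 1, 4, 8, 7, 5, 6, 10, 0, 12, 9, 14, 15, 11] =(0 3 16 11)(1 13 9 6 8 5 4)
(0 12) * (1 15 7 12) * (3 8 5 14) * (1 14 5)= (0 14 3 8 1 15 7 12)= [14, 15, 2, 8, 4, 5, 6, 12, 1, 9, 10, 11, 0, 13, 3, 7]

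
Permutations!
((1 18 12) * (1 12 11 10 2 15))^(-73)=(1 15 2 10 11 18)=((1 18 11 10 2 15))^(-73)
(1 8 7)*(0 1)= (0 1 8 7)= [1, 8, 2, 3, 4, 5, 6, 0, 7]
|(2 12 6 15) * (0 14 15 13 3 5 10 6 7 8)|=35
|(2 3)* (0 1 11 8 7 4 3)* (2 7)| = |(0 1 11 8 2)(3 7 4)| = 15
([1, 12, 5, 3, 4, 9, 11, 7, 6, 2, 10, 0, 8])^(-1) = [11, 0, 9, 3, 4, 2, 8, 7, 12, 5, 10, 6, 1]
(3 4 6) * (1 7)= [0, 7, 2, 4, 6, 5, 3, 1]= (1 7)(3 4 6)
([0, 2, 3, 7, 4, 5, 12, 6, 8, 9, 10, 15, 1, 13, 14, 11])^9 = [0, 7, 6, 12, 4, 5, 2, 1, 8, 9, 10, 15, 3, 13, 14, 11]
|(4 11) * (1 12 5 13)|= 4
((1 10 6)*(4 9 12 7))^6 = (4 12)(7 9) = ((1 10 6)(4 9 12 7))^6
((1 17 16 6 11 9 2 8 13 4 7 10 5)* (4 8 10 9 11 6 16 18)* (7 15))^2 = (1 18 15 9 10)(2 5 17 4 7)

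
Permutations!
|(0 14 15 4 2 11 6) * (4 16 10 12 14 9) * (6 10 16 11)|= 5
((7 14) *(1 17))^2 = (17)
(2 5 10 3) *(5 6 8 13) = (2 6 8 13 5 10 3) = [0, 1, 6, 2, 4, 10, 8, 7, 13, 9, 3, 11, 12, 5]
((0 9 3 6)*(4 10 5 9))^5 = (0 3 5 4 6 9 10)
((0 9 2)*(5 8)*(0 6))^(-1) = (0 6 2 9)(5 8)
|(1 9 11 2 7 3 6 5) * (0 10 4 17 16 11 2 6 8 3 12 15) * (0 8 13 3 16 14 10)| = 44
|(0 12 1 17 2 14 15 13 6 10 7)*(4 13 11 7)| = 36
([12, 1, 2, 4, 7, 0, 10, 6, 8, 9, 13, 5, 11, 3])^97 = [12, 1, 2, 4, 7, 0, 10, 6, 8, 9, 13, 5, 11, 3]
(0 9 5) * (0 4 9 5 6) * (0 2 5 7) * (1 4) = [7, 4, 5, 3, 9, 1, 2, 0, 8, 6] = (0 7)(1 4 9 6 2 5)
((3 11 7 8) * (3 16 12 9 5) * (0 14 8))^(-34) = ((0 14 8 16 12 9 5 3 11 7))^(-34) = (0 5 8 11 12)(3 16 7 9 14)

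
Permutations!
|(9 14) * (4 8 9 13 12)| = |(4 8 9 14 13 12)| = 6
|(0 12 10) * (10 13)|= |(0 12 13 10)|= 4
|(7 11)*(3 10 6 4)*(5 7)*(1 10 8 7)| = |(1 10 6 4 3 8 7 11 5)| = 9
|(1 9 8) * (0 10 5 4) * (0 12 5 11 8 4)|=9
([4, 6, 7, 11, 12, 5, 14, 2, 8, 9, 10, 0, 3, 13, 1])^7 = (0 12 11 4 3)(1 6 14)(2 7)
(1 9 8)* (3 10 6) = (1 9 8)(3 10 6) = [0, 9, 2, 10, 4, 5, 3, 7, 1, 8, 6]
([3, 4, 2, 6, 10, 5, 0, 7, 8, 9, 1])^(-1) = [6, 10, 2, 0, 1, 5, 3, 7, 8, 9, 4]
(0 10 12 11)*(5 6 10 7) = (0 7 5 6 10 12 11) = [7, 1, 2, 3, 4, 6, 10, 5, 8, 9, 12, 0, 11]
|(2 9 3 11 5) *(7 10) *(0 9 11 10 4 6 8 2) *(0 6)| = |(0 9 3 10 7 4)(2 11 5 6 8)| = 30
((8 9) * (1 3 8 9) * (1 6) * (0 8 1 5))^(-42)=(9)(0 6)(5 8)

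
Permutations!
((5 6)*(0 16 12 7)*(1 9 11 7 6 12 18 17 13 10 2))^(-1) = ((0 16 18 17 13 10 2 1 9 11 7)(5 12 6))^(-1) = (0 7 11 9 1 2 10 13 17 18 16)(5 6 12)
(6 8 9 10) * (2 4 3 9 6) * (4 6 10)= (2 6 8 10)(3 9 4)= [0, 1, 6, 9, 3, 5, 8, 7, 10, 4, 2]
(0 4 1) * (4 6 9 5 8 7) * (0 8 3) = (0 6 9 5 3)(1 8 7 4) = [6, 8, 2, 0, 1, 3, 9, 4, 7, 5]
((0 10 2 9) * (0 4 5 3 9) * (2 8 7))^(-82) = (0 7 10 2 8)(3 4)(5 9)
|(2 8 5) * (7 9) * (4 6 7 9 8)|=6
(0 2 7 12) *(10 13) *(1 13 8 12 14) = (0 2 7 14 1 13 10 8 12) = [2, 13, 7, 3, 4, 5, 6, 14, 12, 9, 8, 11, 0, 10, 1]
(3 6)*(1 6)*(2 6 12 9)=(1 12 9 2 6 3)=[0, 12, 6, 1, 4, 5, 3, 7, 8, 2, 10, 11, 9]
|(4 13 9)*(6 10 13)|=|(4 6 10 13 9)|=5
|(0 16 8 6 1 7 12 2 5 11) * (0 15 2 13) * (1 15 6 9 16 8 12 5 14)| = |(0 8 9 16 12 13)(1 7 5 11 6 15 2 14)| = 24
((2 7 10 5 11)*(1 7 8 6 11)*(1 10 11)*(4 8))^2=(1 11 4 6 7 2 8)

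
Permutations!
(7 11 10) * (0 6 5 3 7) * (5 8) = (0 6 8 5 3 7 11 10) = [6, 1, 2, 7, 4, 3, 8, 11, 5, 9, 0, 10]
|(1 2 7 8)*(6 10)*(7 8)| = |(1 2 8)(6 10)| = 6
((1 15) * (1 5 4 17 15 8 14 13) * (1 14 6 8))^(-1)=((4 17 15 5)(6 8)(13 14))^(-1)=(4 5 15 17)(6 8)(13 14)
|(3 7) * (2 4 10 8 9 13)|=6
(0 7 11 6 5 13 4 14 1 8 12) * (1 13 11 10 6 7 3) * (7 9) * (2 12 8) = (0 3 1 2 12)(4 14 13)(5 11 9 7 10 6) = [3, 2, 12, 1, 14, 11, 5, 10, 8, 7, 6, 9, 0, 4, 13]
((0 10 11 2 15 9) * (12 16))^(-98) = ((0 10 11 2 15 9)(12 16))^(-98) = (16)(0 15 11)(2 10 9)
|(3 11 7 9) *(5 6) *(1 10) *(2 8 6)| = 4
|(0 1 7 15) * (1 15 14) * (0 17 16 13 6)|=6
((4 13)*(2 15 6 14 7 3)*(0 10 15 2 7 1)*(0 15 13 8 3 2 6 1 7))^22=((0 10 13 4 8 3)(1 15)(2 6 14 7))^22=(15)(0 8 13)(2 14)(3 4 10)(6 7)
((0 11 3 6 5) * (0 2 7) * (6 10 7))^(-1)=(0 7 10 3 11)(2 5 6)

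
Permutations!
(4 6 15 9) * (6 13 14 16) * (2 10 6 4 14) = (2 10 6 15 9 14 16 4 13) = [0, 1, 10, 3, 13, 5, 15, 7, 8, 14, 6, 11, 12, 2, 16, 9, 4]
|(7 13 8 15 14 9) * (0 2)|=|(0 2)(7 13 8 15 14 9)|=6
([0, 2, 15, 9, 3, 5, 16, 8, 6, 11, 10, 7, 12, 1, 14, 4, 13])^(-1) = (1 13 16 6 8 7 11 9 3 4 15 2)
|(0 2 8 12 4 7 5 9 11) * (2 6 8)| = 9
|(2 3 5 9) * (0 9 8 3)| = 3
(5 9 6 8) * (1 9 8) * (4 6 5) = (1 9 5 8 4 6) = [0, 9, 2, 3, 6, 8, 1, 7, 4, 5]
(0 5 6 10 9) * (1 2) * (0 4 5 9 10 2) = (10)(0 9 4 5 6 2 1) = [9, 0, 1, 3, 5, 6, 2, 7, 8, 4, 10]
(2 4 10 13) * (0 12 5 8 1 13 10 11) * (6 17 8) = (0 12 5 6 17 8 1 13 2 4 11) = [12, 13, 4, 3, 11, 6, 17, 7, 1, 9, 10, 0, 5, 2, 14, 15, 16, 8]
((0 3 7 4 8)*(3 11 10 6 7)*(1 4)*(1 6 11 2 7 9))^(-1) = (0 8 4 1 9 6 7 2)(10 11)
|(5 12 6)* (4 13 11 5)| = 6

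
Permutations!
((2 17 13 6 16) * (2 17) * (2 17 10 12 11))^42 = ((2 17 13 6 16 10 12 11))^42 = (2 13 16 12)(6 10 11 17)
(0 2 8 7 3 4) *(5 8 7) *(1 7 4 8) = (0 2 4)(1 7 3 8 5) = [2, 7, 4, 8, 0, 1, 6, 3, 5]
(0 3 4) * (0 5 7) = (0 3 4 5 7) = [3, 1, 2, 4, 5, 7, 6, 0]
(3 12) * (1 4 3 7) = (1 4 3 12 7) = [0, 4, 2, 12, 3, 5, 6, 1, 8, 9, 10, 11, 7]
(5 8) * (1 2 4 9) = (1 2 4 9)(5 8) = [0, 2, 4, 3, 9, 8, 6, 7, 5, 1]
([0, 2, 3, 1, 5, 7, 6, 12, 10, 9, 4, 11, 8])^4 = [0, 2, 3, 1, 8, 10, 6, 4, 7, 9, 12, 11, 5]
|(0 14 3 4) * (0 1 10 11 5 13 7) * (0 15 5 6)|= |(0 14 3 4 1 10 11 6)(5 13 7 15)|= 8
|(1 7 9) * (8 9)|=|(1 7 8 9)|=4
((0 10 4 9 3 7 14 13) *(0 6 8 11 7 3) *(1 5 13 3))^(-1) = ((0 10 4 9)(1 5 13 6 8 11 7 14 3))^(-1) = (0 9 4 10)(1 3 14 7 11 8 6 13 5)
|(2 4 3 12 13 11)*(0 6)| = 6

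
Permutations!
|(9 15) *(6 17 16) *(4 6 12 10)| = 6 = |(4 6 17 16 12 10)(9 15)|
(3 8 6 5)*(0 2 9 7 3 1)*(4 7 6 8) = [2, 0, 9, 4, 7, 1, 5, 3, 8, 6] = (0 2 9 6 5 1)(3 4 7)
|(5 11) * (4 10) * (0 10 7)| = 4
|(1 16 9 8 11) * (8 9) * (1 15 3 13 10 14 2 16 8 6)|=|(1 8 11 15 3 13 10 14 2 16 6)|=11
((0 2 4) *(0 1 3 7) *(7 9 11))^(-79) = (0 2 4 1 3 9 11 7)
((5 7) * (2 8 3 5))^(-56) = (2 7 5 3 8)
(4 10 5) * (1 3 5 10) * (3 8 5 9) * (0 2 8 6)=(10)(0 2 8 5 4 1 6)(3 9)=[2, 6, 8, 9, 1, 4, 0, 7, 5, 3, 10]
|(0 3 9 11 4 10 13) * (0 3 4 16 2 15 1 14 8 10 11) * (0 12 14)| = |(0 4 11 16 2 15 1)(3 9 12 14 8 10 13)| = 7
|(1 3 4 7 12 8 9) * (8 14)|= |(1 3 4 7 12 14 8 9)|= 8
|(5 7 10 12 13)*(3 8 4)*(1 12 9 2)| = |(1 12 13 5 7 10 9 2)(3 8 4)| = 24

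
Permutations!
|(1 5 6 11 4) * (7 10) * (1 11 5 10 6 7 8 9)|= 12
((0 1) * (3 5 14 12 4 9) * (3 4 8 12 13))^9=(0 1)(3 5 14 13)(4 9)(8 12)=((0 1)(3 5 14 13)(4 9)(8 12))^9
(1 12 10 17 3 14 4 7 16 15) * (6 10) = (1 12 6 10 17 3 14 4 7 16 15) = [0, 12, 2, 14, 7, 5, 10, 16, 8, 9, 17, 11, 6, 13, 4, 1, 15, 3]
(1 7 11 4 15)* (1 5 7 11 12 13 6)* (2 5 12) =(1 11 4 15 12 13 6)(2 5 7) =[0, 11, 5, 3, 15, 7, 1, 2, 8, 9, 10, 4, 13, 6, 14, 12]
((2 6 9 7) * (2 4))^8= (2 7 6 4 9)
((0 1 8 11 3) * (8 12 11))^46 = (0 1 12 11 3)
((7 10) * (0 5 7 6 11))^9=((0 5 7 10 6 11))^9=(0 10)(5 6)(7 11)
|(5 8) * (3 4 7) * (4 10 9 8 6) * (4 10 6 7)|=7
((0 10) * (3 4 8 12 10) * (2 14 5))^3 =(14)(0 8)(3 12)(4 10)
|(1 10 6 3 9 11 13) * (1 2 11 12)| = 6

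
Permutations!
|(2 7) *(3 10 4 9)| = |(2 7)(3 10 4 9)| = 4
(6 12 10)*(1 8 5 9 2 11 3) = (1 8 5 9 2 11 3)(6 12 10) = [0, 8, 11, 1, 4, 9, 12, 7, 5, 2, 6, 3, 10]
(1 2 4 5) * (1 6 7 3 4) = (1 2)(3 4 5 6 7) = [0, 2, 1, 4, 5, 6, 7, 3]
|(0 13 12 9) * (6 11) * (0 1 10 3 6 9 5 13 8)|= 6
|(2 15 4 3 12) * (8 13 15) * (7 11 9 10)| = 28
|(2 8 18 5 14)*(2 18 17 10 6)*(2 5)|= |(2 8 17 10 6 5 14 18)|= 8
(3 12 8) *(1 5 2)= (1 5 2)(3 12 8)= [0, 5, 1, 12, 4, 2, 6, 7, 3, 9, 10, 11, 8]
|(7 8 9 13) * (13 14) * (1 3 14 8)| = 10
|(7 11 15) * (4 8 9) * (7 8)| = 6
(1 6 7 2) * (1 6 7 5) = [0, 7, 6, 3, 4, 1, 5, 2] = (1 7 2 6 5)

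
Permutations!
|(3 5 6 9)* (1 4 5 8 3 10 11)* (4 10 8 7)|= |(1 10 11)(3 7 4 5 6 9 8)|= 21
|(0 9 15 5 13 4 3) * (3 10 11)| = 9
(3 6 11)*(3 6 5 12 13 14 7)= [0, 1, 2, 5, 4, 12, 11, 3, 8, 9, 10, 6, 13, 14, 7]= (3 5 12 13 14 7)(6 11)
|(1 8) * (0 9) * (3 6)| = 2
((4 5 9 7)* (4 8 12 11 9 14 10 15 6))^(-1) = (4 6 15 10 14 5)(7 9 11 12 8)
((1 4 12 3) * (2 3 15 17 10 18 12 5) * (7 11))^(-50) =(18)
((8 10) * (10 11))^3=((8 11 10))^3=(11)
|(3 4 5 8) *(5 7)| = 5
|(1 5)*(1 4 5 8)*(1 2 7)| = 4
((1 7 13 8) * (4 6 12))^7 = (1 8 13 7)(4 6 12)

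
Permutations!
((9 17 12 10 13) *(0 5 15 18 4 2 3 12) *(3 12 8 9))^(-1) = (0 17 9 8 3 13 10 12 2 4 18 15 5)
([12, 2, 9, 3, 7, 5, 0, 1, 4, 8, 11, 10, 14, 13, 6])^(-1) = [6, 7, 1, 3, 8, 5, 14, 4, 9, 2, 11, 10, 0, 13, 12]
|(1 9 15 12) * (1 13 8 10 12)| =|(1 9 15)(8 10 12 13)| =12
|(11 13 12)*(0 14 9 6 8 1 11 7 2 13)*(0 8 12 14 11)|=28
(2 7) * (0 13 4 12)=(0 13 4 12)(2 7)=[13, 1, 7, 3, 12, 5, 6, 2, 8, 9, 10, 11, 0, 4]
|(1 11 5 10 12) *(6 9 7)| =15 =|(1 11 5 10 12)(6 9 7)|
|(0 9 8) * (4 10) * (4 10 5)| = 6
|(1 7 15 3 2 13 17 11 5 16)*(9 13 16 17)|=6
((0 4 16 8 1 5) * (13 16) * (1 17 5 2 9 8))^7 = ((0 4 13 16 1 2 9 8 17 5))^7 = (0 8 1 4 17 2 13 5 9 16)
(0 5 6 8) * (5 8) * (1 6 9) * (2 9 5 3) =(0 8)(1 6 3 2 9) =[8, 6, 9, 2, 4, 5, 3, 7, 0, 1]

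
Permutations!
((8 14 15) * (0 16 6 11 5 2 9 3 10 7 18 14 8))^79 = (0 16 6 11 5 2 9 3 10 7 18 14 15) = ((0 16 6 11 5 2 9 3 10 7 18 14 15))^79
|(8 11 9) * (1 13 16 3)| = 12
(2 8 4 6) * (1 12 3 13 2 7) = (1 12 3 13 2 8 4 6 7) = [0, 12, 8, 13, 6, 5, 7, 1, 4, 9, 10, 11, 3, 2]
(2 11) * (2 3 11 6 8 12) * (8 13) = (2 6 13 8 12)(3 11) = [0, 1, 6, 11, 4, 5, 13, 7, 12, 9, 10, 3, 2, 8]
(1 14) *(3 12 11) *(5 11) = (1 14)(3 12 5 11) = [0, 14, 2, 12, 4, 11, 6, 7, 8, 9, 10, 3, 5, 13, 1]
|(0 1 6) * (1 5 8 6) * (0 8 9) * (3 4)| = |(0 5 9)(3 4)(6 8)| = 6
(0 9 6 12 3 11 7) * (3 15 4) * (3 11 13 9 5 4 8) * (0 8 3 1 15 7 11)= (0 5 4)(1 15 3 13 9 6 12 7 8)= [5, 15, 2, 13, 0, 4, 12, 8, 1, 6, 10, 11, 7, 9, 14, 3]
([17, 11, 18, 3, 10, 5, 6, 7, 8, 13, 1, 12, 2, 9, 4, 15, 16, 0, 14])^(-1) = (0 17)(1 10 4 14 18 2 12 11)(9 13)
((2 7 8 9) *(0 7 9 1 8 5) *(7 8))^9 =((0 8 1 7 5)(2 9))^9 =(0 5 7 1 8)(2 9)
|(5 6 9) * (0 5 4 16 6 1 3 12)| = |(0 5 1 3 12)(4 16 6 9)| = 20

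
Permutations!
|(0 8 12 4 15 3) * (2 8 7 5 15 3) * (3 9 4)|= |(0 7 5 15 2 8 12 3)(4 9)|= 8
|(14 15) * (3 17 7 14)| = |(3 17 7 14 15)| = 5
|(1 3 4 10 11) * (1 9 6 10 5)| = |(1 3 4 5)(6 10 11 9)| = 4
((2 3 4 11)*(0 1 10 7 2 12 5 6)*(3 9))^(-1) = (0 6 5 12 11 4 3 9 2 7 10 1)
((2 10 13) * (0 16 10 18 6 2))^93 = (18)(0 16 10 13)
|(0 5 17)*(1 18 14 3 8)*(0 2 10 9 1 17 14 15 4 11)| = 14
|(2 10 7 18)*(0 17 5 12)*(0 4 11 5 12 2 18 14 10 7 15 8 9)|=13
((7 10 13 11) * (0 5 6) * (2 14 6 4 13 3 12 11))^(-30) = (0 14 13 5 6 2 4)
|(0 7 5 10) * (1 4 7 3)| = 7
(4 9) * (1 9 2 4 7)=(1 9 7)(2 4)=[0, 9, 4, 3, 2, 5, 6, 1, 8, 7]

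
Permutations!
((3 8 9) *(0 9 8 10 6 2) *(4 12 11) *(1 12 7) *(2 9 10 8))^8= ((0 10 6 9 3 8 2)(1 12 11 4 7))^8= (0 10 6 9 3 8 2)(1 4 12 7 11)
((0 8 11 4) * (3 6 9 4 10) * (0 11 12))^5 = ((0 8 12)(3 6 9 4 11 10))^5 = (0 12 8)(3 10 11 4 9 6)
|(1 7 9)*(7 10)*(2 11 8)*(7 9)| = |(1 10 9)(2 11 8)| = 3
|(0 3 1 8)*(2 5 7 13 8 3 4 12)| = |(0 4 12 2 5 7 13 8)(1 3)| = 8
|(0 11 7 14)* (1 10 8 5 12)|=|(0 11 7 14)(1 10 8 5 12)|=20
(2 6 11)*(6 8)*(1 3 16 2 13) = (1 3 16 2 8 6 11 13) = [0, 3, 8, 16, 4, 5, 11, 7, 6, 9, 10, 13, 12, 1, 14, 15, 2]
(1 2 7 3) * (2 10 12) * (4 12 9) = (1 10 9 4 12 2 7 3) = [0, 10, 7, 1, 12, 5, 6, 3, 8, 4, 9, 11, 2]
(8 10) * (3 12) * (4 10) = (3 12)(4 10 8) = [0, 1, 2, 12, 10, 5, 6, 7, 4, 9, 8, 11, 3]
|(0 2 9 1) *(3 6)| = 4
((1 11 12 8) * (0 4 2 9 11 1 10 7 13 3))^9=(0 13 10 12 9 4 3 7 8 11 2)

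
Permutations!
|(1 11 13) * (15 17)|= |(1 11 13)(15 17)|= 6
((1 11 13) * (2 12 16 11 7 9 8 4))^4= (1 4 11 9 12)(2 13 8 16 7)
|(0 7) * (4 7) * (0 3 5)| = |(0 4 7 3 5)| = 5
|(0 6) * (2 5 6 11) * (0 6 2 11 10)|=2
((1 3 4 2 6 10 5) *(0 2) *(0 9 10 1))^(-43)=(0 6 3 9 5 2 1 4 10)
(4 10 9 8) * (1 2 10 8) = (1 2 10 9)(4 8) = [0, 2, 10, 3, 8, 5, 6, 7, 4, 1, 9]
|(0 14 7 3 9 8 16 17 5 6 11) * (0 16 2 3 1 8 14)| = |(1 8 2 3 9 14 7)(5 6 11 16 17)| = 35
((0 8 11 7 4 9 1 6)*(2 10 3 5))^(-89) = (0 6 1 9 4 7 11 8)(2 5 3 10)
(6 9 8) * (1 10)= (1 10)(6 9 8)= [0, 10, 2, 3, 4, 5, 9, 7, 6, 8, 1]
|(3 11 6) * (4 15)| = |(3 11 6)(4 15)| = 6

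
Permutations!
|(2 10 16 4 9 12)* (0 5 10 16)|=15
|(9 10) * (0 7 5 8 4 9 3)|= 8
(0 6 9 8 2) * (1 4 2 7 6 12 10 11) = (0 12 10 11 1 4 2)(6 9 8 7) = [12, 4, 0, 3, 2, 5, 9, 6, 7, 8, 11, 1, 10]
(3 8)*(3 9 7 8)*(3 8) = [0, 1, 2, 8, 4, 5, 6, 3, 9, 7] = (3 8 9 7)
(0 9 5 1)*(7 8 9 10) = [10, 0, 2, 3, 4, 1, 6, 8, 9, 5, 7] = (0 10 7 8 9 5 1)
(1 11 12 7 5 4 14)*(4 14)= (1 11 12 7 5 14)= [0, 11, 2, 3, 4, 14, 6, 5, 8, 9, 10, 12, 7, 13, 1]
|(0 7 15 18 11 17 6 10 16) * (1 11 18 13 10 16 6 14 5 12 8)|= 7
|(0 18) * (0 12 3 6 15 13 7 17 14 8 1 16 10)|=14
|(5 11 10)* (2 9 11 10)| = 6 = |(2 9 11)(5 10)|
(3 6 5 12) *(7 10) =(3 6 5 12)(7 10) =[0, 1, 2, 6, 4, 12, 5, 10, 8, 9, 7, 11, 3]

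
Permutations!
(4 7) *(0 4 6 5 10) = (0 4 7 6 5 10) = [4, 1, 2, 3, 7, 10, 5, 6, 8, 9, 0]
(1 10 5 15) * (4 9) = (1 10 5 15)(4 9) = [0, 10, 2, 3, 9, 15, 6, 7, 8, 4, 5, 11, 12, 13, 14, 1]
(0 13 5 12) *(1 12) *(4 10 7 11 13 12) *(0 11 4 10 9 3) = [12, 10, 2, 0, 9, 1, 6, 4, 8, 3, 7, 13, 11, 5] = (0 12 11 13 5 1 10 7 4 9 3)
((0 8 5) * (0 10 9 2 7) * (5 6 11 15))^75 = (0 5)(2 11)(6 9)(7 15)(8 10)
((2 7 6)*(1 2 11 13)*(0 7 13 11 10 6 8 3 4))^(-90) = (13)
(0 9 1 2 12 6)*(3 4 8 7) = (0 9 1 2 12 6)(3 4 8 7) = [9, 2, 12, 4, 8, 5, 0, 3, 7, 1, 10, 11, 6]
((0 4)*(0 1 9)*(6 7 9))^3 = ((0 4 1 6 7 9))^3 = (0 6)(1 9)(4 7)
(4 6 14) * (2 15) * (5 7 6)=(2 15)(4 5 7 6 14)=[0, 1, 15, 3, 5, 7, 14, 6, 8, 9, 10, 11, 12, 13, 4, 2]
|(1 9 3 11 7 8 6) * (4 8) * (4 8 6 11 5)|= |(1 9 3 5 4 6)(7 8 11)|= 6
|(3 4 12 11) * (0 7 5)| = 12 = |(0 7 5)(3 4 12 11)|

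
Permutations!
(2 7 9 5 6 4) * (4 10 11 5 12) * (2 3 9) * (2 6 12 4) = [0, 1, 7, 9, 3, 12, 10, 6, 8, 4, 11, 5, 2] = (2 7 6 10 11 5 12)(3 9 4)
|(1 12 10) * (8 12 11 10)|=6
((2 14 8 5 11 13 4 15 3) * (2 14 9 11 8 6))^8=(2 6 14 3 15 4 13 11 9)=((2 9 11 13 4 15 3 14 6)(5 8))^8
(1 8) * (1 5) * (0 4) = (0 4)(1 8 5) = [4, 8, 2, 3, 0, 1, 6, 7, 5]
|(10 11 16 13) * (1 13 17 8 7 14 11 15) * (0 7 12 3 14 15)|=42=|(0 7 15 1 13 10)(3 14 11 16 17 8 12)|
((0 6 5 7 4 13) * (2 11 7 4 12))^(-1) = (0 13 4 5 6)(2 12 7 11)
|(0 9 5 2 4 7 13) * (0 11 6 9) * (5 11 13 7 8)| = 12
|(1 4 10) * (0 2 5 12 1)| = |(0 2 5 12 1 4 10)| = 7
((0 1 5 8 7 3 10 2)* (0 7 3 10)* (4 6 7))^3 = ((0 1 5 8 3)(2 4 6 7 10))^3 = (0 8 1 3 5)(2 7 4 10 6)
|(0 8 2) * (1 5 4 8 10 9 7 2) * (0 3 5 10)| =9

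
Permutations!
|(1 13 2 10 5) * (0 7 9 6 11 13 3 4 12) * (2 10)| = 12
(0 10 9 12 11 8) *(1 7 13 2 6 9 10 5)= (0 5 1 7 13 2 6 9 12 11 8)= [5, 7, 6, 3, 4, 1, 9, 13, 0, 12, 10, 8, 11, 2]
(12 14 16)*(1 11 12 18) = (1 11 12 14 16 18) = [0, 11, 2, 3, 4, 5, 6, 7, 8, 9, 10, 12, 14, 13, 16, 15, 18, 17, 1]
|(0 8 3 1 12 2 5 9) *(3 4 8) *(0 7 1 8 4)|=6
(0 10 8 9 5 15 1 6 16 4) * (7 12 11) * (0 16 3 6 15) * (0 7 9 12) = (0 10 8 12 11 9 5 7)(1 15)(3 6)(4 16) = [10, 15, 2, 6, 16, 7, 3, 0, 12, 5, 8, 9, 11, 13, 14, 1, 4]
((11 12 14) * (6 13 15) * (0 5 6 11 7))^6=(0 12 13)(5 14 15)(6 7 11)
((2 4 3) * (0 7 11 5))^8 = ((0 7 11 5)(2 4 3))^8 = (11)(2 3 4)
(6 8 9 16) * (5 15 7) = (5 15 7)(6 8 9 16) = [0, 1, 2, 3, 4, 15, 8, 5, 9, 16, 10, 11, 12, 13, 14, 7, 6]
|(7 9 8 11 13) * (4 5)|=10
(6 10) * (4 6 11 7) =(4 6 10 11 7) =[0, 1, 2, 3, 6, 5, 10, 4, 8, 9, 11, 7]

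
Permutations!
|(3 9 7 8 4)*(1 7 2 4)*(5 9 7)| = 8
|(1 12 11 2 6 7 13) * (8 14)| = 14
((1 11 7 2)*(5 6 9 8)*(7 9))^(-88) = ((1 11 9 8 5 6 7 2))^(-88) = (11)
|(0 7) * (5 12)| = |(0 7)(5 12)| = 2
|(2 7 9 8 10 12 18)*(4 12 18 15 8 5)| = 10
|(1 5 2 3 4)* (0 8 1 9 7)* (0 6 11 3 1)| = |(0 8)(1 5 2)(3 4 9 7 6 11)| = 6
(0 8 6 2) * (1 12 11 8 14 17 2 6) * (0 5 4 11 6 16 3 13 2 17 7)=[14, 12, 5, 13, 11, 4, 16, 0, 1, 9, 10, 8, 6, 2, 7, 15, 3, 17]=(17)(0 14 7)(1 12 6 16 3 13 2 5 4 11 8)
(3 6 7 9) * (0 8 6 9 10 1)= (0 8 6 7 10 1)(3 9)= [8, 0, 2, 9, 4, 5, 7, 10, 6, 3, 1]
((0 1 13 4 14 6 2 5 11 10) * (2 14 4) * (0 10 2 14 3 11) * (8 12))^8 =(0 5 2 11 3 6 14 13 1)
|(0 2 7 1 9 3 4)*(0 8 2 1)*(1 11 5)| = 10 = |(0 11 5 1 9 3 4 8 2 7)|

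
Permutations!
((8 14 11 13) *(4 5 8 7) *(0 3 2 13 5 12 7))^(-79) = (0 3 2 13)(4 7 12)(5 8 14 11)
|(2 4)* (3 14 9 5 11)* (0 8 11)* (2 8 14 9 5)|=6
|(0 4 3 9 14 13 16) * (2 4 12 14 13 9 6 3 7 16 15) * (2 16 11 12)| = 22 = |(0 2 4 7 11 12 14 9 13 15 16)(3 6)|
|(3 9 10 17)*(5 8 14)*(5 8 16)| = |(3 9 10 17)(5 16)(8 14)| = 4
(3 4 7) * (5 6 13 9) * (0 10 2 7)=(0 10 2 7 3 4)(5 6 13 9)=[10, 1, 7, 4, 0, 6, 13, 3, 8, 5, 2, 11, 12, 9]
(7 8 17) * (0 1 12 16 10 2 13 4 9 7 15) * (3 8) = (0 1 12 16 10 2 13 4 9 7 3 8 17 15) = [1, 12, 13, 8, 9, 5, 6, 3, 17, 7, 2, 11, 16, 4, 14, 0, 10, 15]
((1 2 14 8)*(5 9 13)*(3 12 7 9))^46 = ((1 2 14 8)(3 12 7 9 13 5))^46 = (1 14)(2 8)(3 13 7)(5 9 12)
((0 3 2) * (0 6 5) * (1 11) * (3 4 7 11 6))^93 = ((0 4 7 11 1 6 5)(2 3))^93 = (0 7 1 5 4 11 6)(2 3)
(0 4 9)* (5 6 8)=(0 4 9)(5 6 8)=[4, 1, 2, 3, 9, 6, 8, 7, 5, 0]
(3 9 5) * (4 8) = (3 9 5)(4 8) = [0, 1, 2, 9, 8, 3, 6, 7, 4, 5]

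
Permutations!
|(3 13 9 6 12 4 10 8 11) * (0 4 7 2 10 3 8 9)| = |(0 4 3 13)(2 10 9 6 12 7)(8 11)| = 12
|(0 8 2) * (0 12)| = |(0 8 2 12)| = 4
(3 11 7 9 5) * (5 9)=[0, 1, 2, 11, 4, 3, 6, 5, 8, 9, 10, 7]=(3 11 7 5)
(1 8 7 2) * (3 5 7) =(1 8 3 5 7 2) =[0, 8, 1, 5, 4, 7, 6, 2, 3]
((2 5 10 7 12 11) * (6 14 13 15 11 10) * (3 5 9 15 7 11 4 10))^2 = (2 15 10)(3 6 13 12 5 14 7)(4 11 9)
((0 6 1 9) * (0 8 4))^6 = ((0 6 1 9 8 4))^6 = (9)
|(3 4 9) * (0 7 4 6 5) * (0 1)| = 8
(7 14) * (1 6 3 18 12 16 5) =(1 6 3 18 12 16 5)(7 14) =[0, 6, 2, 18, 4, 1, 3, 14, 8, 9, 10, 11, 16, 13, 7, 15, 5, 17, 12]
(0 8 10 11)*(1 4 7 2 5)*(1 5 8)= (0 1 4 7 2 8 10 11)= [1, 4, 8, 3, 7, 5, 6, 2, 10, 9, 11, 0]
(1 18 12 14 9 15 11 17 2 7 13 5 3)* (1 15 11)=(1 18 12 14 9 11 17 2 7 13 5 3 15)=[0, 18, 7, 15, 4, 3, 6, 13, 8, 11, 10, 17, 14, 5, 9, 1, 16, 2, 12]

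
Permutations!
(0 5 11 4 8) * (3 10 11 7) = (0 5 7 3 10 11 4 8) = [5, 1, 2, 10, 8, 7, 6, 3, 0, 9, 11, 4]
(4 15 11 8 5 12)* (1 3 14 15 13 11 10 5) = (1 3 14 15 10 5 12 4 13 11 8) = [0, 3, 2, 14, 13, 12, 6, 7, 1, 9, 5, 8, 4, 11, 15, 10]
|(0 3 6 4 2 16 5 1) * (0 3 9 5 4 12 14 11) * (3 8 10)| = 33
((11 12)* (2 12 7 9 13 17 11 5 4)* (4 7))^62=(2 4 11 17 13 9 7 5 12)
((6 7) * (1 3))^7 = (1 3)(6 7)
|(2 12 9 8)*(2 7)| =|(2 12 9 8 7)| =5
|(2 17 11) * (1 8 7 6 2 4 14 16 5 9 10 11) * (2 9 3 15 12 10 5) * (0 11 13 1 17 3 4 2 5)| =|(17)(0 11 2 3 15 12 10 13 1 8 7 6 9)(4 14 16 5)| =52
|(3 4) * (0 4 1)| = 4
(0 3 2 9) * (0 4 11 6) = (0 3 2 9 4 11 6) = [3, 1, 9, 2, 11, 5, 0, 7, 8, 4, 10, 6]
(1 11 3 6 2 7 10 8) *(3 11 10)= (11)(1 10 8)(2 7 3 6)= [0, 10, 7, 6, 4, 5, 2, 3, 1, 9, 8, 11]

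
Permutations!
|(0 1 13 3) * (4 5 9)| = 12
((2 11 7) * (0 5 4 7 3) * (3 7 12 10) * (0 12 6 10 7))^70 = (12)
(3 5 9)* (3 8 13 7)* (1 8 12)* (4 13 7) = (1 8 7 3 5 9 12)(4 13) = [0, 8, 2, 5, 13, 9, 6, 3, 7, 12, 10, 11, 1, 4]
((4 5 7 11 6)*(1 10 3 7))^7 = (1 5 4 6 11 7 3 10) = ((1 10 3 7 11 6 4 5))^7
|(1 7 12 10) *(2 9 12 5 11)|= |(1 7 5 11 2 9 12 10)|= 8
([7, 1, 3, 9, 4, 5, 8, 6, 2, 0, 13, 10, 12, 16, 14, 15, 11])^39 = (0 2 7 3 6 9 8)(10 11 16 13)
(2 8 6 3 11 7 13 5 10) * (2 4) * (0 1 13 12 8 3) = [1, 13, 3, 11, 2, 10, 0, 12, 6, 9, 4, 7, 8, 5] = (0 1 13 5 10 4 2 3 11 7 12 8 6)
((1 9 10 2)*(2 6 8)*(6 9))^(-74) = ((1 6 8 2)(9 10))^(-74) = (10)(1 8)(2 6)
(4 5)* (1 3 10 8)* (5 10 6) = (1 3 6 5 4 10 8) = [0, 3, 2, 6, 10, 4, 5, 7, 1, 9, 8]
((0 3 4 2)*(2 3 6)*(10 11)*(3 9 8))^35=(0 2 6)(3 8 9 4)(10 11)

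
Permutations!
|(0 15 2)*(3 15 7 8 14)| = 7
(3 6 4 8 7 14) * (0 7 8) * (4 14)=[7, 1, 2, 6, 0, 5, 14, 4, 8, 9, 10, 11, 12, 13, 3]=(0 7 4)(3 6 14)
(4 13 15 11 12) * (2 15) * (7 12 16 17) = [0, 1, 15, 3, 13, 5, 6, 12, 8, 9, 10, 16, 4, 2, 14, 11, 17, 7] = (2 15 11 16 17 7 12 4 13)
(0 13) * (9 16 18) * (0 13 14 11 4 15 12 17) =[14, 1, 2, 3, 15, 5, 6, 7, 8, 16, 10, 4, 17, 13, 11, 12, 18, 0, 9] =(0 14 11 4 15 12 17)(9 16 18)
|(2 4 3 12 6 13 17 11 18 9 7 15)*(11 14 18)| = 12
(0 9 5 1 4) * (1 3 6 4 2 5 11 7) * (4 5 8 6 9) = (0 4)(1 2 8 6 5 3 9 11 7) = [4, 2, 8, 9, 0, 3, 5, 1, 6, 11, 10, 7]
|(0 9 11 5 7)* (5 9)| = 6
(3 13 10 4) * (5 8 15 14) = (3 13 10 4)(5 8 15 14) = [0, 1, 2, 13, 3, 8, 6, 7, 15, 9, 4, 11, 12, 10, 5, 14]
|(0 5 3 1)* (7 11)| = 4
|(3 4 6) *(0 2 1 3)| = 6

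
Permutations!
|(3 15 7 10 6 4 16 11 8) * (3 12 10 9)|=|(3 15 7 9)(4 16 11 8 12 10 6)|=28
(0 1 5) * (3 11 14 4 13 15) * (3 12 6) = (0 1 5)(3 11 14 4 13 15 12 6) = [1, 5, 2, 11, 13, 0, 3, 7, 8, 9, 10, 14, 6, 15, 4, 12]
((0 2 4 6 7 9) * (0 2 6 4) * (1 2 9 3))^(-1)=((9)(0 6 7 3 1 2))^(-1)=(9)(0 2 1 3 7 6)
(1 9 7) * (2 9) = [0, 2, 9, 3, 4, 5, 6, 1, 8, 7] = (1 2 9 7)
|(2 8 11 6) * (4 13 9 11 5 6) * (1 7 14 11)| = 28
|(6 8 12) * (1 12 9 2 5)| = 7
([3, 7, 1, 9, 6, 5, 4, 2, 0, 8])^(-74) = (0 9)(1 7 2)(3 8)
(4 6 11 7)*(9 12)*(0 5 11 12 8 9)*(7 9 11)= (0 5 7 4 6 12)(8 11 9)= [5, 1, 2, 3, 6, 7, 12, 4, 11, 8, 10, 9, 0]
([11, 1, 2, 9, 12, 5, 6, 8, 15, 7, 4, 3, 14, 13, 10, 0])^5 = (0 8 9 11 15 7 3)(4 12 14 10)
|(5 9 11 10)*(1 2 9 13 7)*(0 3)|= |(0 3)(1 2 9 11 10 5 13 7)|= 8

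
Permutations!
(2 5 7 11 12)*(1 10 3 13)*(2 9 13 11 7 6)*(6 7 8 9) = [0, 10, 5, 11, 4, 7, 2, 8, 9, 13, 3, 12, 6, 1] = (1 10 3 11 12 6 2 5 7 8 9 13)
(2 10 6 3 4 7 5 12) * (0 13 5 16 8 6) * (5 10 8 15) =(0 13 10)(2 8 6 3 4 7 16 15 5 12) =[13, 1, 8, 4, 7, 12, 3, 16, 6, 9, 0, 11, 2, 10, 14, 5, 15]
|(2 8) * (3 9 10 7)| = 4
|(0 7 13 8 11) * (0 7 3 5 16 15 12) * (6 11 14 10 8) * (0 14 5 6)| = 42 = |(0 3 6 11 7 13)(5 16 15 12 14 10 8)|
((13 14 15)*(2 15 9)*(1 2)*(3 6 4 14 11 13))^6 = ((1 2 15 3 6 4 14 9)(11 13))^6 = (1 14 6 15)(2 9 4 3)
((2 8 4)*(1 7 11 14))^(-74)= ((1 7 11 14)(2 8 4))^(-74)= (1 11)(2 8 4)(7 14)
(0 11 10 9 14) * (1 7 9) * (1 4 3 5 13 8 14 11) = (0 1 7 9 11 10 4 3 5 13 8 14) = [1, 7, 2, 5, 3, 13, 6, 9, 14, 11, 4, 10, 12, 8, 0]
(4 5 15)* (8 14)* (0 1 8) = (0 1 8 14)(4 5 15) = [1, 8, 2, 3, 5, 15, 6, 7, 14, 9, 10, 11, 12, 13, 0, 4]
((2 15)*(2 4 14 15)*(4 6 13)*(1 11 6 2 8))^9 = ((1 11 6 13 4 14 15 2 8))^9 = (15)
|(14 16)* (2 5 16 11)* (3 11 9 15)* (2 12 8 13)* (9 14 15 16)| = |(2 5 9 16 15 3 11 12 8 13)| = 10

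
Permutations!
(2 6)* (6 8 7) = (2 8 7 6) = [0, 1, 8, 3, 4, 5, 2, 6, 7]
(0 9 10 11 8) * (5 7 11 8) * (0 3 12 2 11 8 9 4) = (0 4)(2 11 5 7 8 3 12)(9 10) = [4, 1, 11, 12, 0, 7, 6, 8, 3, 10, 9, 5, 2]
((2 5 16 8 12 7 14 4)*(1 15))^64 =(16)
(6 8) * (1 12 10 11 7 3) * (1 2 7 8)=(1 12 10 11 8 6)(2 7 3)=[0, 12, 7, 2, 4, 5, 1, 3, 6, 9, 11, 8, 10]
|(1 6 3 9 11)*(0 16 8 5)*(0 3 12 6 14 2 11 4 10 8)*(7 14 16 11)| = |(0 11 1 16)(2 7 14)(3 9 4 10 8 5)(6 12)| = 12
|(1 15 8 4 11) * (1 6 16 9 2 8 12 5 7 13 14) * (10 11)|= 56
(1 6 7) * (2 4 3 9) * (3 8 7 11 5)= (1 6 11 5 3 9 2 4 8 7)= [0, 6, 4, 9, 8, 3, 11, 1, 7, 2, 10, 5]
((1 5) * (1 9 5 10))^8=((1 10)(5 9))^8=(10)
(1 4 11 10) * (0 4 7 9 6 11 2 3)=(0 4 2 3)(1 7 9 6 11 10)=[4, 7, 3, 0, 2, 5, 11, 9, 8, 6, 1, 10]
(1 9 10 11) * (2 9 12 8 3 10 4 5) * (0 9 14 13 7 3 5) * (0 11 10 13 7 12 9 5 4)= (0 5 2 14 7 3 13 12 8 4 11 1 9)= [5, 9, 14, 13, 11, 2, 6, 3, 4, 0, 10, 1, 8, 12, 7]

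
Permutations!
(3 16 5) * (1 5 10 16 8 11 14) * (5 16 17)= (1 16 10 17 5 3 8 11 14)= [0, 16, 2, 8, 4, 3, 6, 7, 11, 9, 17, 14, 12, 13, 1, 15, 10, 5]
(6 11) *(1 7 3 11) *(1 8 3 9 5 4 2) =[0, 7, 1, 11, 2, 4, 8, 9, 3, 5, 10, 6] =(1 7 9 5 4 2)(3 11 6 8)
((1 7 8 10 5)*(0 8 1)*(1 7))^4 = (10)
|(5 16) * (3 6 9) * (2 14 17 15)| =|(2 14 17 15)(3 6 9)(5 16)| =12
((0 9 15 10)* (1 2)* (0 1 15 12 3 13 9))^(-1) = (1 10 15 2)(3 12 9 13) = ((1 2 15 10)(3 13 9 12))^(-1)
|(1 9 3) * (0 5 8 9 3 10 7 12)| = |(0 5 8 9 10 7 12)(1 3)| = 14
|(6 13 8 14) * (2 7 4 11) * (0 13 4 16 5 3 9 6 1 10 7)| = |(0 13 8 14 1 10 7 16 5 3 9 6 4 11 2)| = 15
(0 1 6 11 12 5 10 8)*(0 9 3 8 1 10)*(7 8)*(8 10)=(0 8 9 3 7 10 1 6 11 12 5)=[8, 6, 2, 7, 4, 0, 11, 10, 9, 3, 1, 12, 5]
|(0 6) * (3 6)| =|(0 3 6)| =3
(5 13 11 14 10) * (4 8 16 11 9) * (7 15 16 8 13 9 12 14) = (4 13 12 14 10 5 9)(7 15 16 11) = [0, 1, 2, 3, 13, 9, 6, 15, 8, 4, 5, 7, 14, 12, 10, 16, 11]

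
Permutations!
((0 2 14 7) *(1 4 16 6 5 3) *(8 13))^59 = ((0 2 14 7)(1 4 16 6 5 3)(8 13))^59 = (0 7 14 2)(1 3 5 6 16 4)(8 13)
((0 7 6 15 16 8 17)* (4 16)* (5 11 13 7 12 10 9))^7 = (0 7)(4 9)(5 16)(6 12)(8 11)(10 15)(13 17)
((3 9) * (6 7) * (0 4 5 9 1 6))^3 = ((0 4 5 9 3 1 6 7))^3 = (0 9 6 4 3 7 5 1)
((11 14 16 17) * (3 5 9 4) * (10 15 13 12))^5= ((3 5 9 4)(10 15 13 12)(11 14 16 17))^5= (3 5 9 4)(10 15 13 12)(11 14 16 17)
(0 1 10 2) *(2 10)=(10)(0 1 2)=[1, 2, 0, 3, 4, 5, 6, 7, 8, 9, 10]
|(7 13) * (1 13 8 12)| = |(1 13 7 8 12)| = 5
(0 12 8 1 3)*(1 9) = (0 12 8 9 1 3) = [12, 3, 2, 0, 4, 5, 6, 7, 9, 1, 10, 11, 8]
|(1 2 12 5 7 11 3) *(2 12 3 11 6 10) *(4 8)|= 8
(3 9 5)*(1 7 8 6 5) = (1 7 8 6 5 3 9) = [0, 7, 2, 9, 4, 3, 5, 8, 6, 1]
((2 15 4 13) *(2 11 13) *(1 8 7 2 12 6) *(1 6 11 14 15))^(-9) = ((1 8 7 2)(4 12 11 13 14 15))^(-9) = (1 2 7 8)(4 13)(11 15)(12 14)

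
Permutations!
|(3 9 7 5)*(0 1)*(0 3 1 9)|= |(0 9 7 5 1 3)|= 6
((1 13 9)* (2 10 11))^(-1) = (1 9 13)(2 11 10)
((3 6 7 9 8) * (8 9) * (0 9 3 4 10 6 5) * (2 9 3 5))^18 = (0 9 3 5 2)(4 7 10 8 6) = ((0 3 2 9 5)(4 10 6 7 8))^18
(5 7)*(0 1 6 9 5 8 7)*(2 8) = (0 1 6 9 5)(2 8 7) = [1, 6, 8, 3, 4, 0, 9, 2, 7, 5]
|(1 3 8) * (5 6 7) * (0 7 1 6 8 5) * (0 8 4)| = 8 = |(0 7 8 6 1 3 5 4)|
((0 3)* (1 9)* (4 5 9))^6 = ((0 3)(1 4 5 9))^6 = (1 5)(4 9)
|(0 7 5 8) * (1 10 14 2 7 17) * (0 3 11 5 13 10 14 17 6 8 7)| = 13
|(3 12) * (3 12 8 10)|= 3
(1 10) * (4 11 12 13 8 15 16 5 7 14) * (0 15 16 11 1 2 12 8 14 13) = (0 15 11 8 16 5 7 13 14 4 1 10 2 12) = [15, 10, 12, 3, 1, 7, 6, 13, 16, 9, 2, 8, 0, 14, 4, 11, 5]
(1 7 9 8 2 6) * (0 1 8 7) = [1, 0, 6, 3, 4, 5, 8, 9, 2, 7] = (0 1)(2 6 8)(7 9)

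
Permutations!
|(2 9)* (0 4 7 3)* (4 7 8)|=6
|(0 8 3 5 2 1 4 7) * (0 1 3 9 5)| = 6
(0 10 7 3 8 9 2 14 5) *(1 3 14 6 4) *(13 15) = (0 10 7 14 5)(1 3 8 9 2 6 4)(13 15) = [10, 3, 6, 8, 1, 0, 4, 14, 9, 2, 7, 11, 12, 15, 5, 13]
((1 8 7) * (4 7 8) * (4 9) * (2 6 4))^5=(1 7 4 6 2 9)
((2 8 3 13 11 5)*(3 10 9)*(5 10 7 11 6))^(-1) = (2 5 6 13 3 9 10 11 7 8) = ((2 8 7 11 10 9 3 13 6 5))^(-1)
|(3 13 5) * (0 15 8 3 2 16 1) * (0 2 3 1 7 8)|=|(0 15)(1 2 16 7 8)(3 13 5)|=30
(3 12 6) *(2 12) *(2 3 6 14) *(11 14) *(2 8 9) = [0, 1, 12, 3, 4, 5, 6, 7, 9, 2, 10, 14, 11, 13, 8] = (2 12 11 14 8 9)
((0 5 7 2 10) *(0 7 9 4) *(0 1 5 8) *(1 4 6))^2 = (1 9)(2 7 10)(5 6)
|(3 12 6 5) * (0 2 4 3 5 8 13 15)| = 9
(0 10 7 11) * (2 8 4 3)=[10, 1, 8, 2, 3, 5, 6, 11, 4, 9, 7, 0]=(0 10 7 11)(2 8 4 3)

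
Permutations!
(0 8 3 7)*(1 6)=[8, 6, 2, 7, 4, 5, 1, 0, 3]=(0 8 3 7)(1 6)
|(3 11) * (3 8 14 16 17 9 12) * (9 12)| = 7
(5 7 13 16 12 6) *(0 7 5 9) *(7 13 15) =(0 13 16 12 6 9)(7 15) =[13, 1, 2, 3, 4, 5, 9, 15, 8, 0, 10, 11, 6, 16, 14, 7, 12]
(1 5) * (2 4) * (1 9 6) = (1 5 9 6)(2 4) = [0, 5, 4, 3, 2, 9, 1, 7, 8, 6]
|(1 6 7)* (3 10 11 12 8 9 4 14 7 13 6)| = |(1 3 10 11 12 8 9 4 14 7)(6 13)| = 10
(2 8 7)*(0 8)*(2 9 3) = (0 8 7 9 3 2) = [8, 1, 0, 2, 4, 5, 6, 9, 7, 3]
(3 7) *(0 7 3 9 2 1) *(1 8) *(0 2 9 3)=(9)(0 7 3)(1 2 8)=[7, 2, 8, 0, 4, 5, 6, 3, 1, 9]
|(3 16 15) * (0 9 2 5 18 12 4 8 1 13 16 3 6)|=|(0 9 2 5 18 12 4 8 1 13 16 15 6)|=13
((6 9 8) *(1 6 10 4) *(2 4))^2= ((1 6 9 8 10 2 4))^2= (1 9 10 4 6 8 2)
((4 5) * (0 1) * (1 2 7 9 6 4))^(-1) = (0 1 5 4 6 9 7 2)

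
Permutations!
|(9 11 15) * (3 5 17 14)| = 12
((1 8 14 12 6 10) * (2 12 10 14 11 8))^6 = (14)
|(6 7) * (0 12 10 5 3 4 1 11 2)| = |(0 12 10 5 3 4 1 11 2)(6 7)| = 18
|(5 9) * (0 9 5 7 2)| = |(0 9 7 2)| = 4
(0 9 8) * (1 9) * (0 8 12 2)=(0 1 9 12 2)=[1, 9, 0, 3, 4, 5, 6, 7, 8, 12, 10, 11, 2]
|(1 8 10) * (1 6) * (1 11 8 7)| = 4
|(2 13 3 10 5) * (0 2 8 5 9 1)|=14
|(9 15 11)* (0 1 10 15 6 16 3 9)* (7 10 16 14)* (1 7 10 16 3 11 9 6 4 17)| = 36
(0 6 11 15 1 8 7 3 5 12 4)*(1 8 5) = (0 6 11 15 8 7 3 1 5 12 4) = [6, 5, 2, 1, 0, 12, 11, 3, 7, 9, 10, 15, 4, 13, 14, 8]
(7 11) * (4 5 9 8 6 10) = (4 5 9 8 6 10)(7 11) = [0, 1, 2, 3, 5, 9, 10, 11, 6, 8, 4, 7]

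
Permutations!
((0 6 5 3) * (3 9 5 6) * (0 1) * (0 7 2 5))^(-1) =(0 9 5 2 7 1 3)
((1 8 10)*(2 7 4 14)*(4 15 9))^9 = (2 9)(4 7)(14 15)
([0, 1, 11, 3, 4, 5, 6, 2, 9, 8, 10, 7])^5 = (2 7 11)(8 9)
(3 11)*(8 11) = (3 8 11) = [0, 1, 2, 8, 4, 5, 6, 7, 11, 9, 10, 3]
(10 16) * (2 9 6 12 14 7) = (2 9 6 12 14 7)(10 16) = [0, 1, 9, 3, 4, 5, 12, 2, 8, 6, 16, 11, 14, 13, 7, 15, 10]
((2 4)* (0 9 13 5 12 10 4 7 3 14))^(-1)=((0 9 13 5 12 10 4 2 7 3 14))^(-1)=(0 14 3 7 2 4 10 12 5 13 9)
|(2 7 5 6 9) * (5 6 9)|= 5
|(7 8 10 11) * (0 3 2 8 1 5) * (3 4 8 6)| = 24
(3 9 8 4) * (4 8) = (3 9 4) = [0, 1, 2, 9, 3, 5, 6, 7, 8, 4]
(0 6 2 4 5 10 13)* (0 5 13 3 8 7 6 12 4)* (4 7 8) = (0 12 7 6 2)(3 4 13 5 10) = [12, 1, 0, 4, 13, 10, 2, 6, 8, 9, 3, 11, 7, 5]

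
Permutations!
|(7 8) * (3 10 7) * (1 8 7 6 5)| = 6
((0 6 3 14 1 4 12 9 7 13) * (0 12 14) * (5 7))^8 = (0 3 6)(1 14 4)(5 12 7 9 13)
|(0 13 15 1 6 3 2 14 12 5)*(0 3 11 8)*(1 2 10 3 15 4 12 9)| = |(0 13 4 12 5 15 2 14 9 1 6 11 8)(3 10)| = 26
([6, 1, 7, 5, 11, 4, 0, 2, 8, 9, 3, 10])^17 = (0 6)(2 7)(3 4 10 5 11)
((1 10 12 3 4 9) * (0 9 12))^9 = (12)(0 9 1 10)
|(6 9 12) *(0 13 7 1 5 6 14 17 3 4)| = |(0 13 7 1 5 6 9 12 14 17 3 4)| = 12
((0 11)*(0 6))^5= (0 6 11)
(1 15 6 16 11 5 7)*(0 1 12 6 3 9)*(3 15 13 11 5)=(0 1 13 11 3 9)(5 7 12 6 16)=[1, 13, 2, 9, 4, 7, 16, 12, 8, 0, 10, 3, 6, 11, 14, 15, 5]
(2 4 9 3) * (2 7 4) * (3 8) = (3 7 4 9 8) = [0, 1, 2, 7, 9, 5, 6, 4, 3, 8]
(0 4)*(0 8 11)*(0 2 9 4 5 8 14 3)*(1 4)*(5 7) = (0 7 5 8 11 2 9 1 4 14 3) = [7, 4, 9, 0, 14, 8, 6, 5, 11, 1, 10, 2, 12, 13, 3]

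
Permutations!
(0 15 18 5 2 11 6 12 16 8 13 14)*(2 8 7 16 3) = (0 15 18 5 8 13 14)(2 11 6 12 3)(7 16) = [15, 1, 11, 2, 4, 8, 12, 16, 13, 9, 10, 6, 3, 14, 0, 18, 7, 17, 5]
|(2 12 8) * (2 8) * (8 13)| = 2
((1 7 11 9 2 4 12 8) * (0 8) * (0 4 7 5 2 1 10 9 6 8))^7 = (1 10 6 7 5 9 8 11 2)(4 12)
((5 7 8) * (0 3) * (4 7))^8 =(8)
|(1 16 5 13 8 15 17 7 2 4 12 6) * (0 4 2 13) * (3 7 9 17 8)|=|(0 4 12 6 1 16 5)(3 7 13)(8 15)(9 17)|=42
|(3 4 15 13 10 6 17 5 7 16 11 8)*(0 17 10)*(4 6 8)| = |(0 17 5 7 16 11 4 15 13)(3 6 10 8)| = 36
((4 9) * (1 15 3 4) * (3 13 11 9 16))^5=((1 15 13 11 9)(3 4 16))^5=(3 16 4)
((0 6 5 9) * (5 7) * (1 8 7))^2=(0 1 7 9 6 8 5)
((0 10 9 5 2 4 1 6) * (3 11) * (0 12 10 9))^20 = ((0 9 5 2 4 1 6 12 10)(3 11))^20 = (0 5 4 6 10 9 2 1 12)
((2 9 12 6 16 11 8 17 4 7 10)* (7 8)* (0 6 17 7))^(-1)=((0 6 16 11)(2 9 12 17 4 8 7 10))^(-1)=(0 11 16 6)(2 10 7 8 4 17 12 9)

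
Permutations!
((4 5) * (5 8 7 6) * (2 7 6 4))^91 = ((2 7 4 8 6 5))^91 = (2 7 4 8 6 5)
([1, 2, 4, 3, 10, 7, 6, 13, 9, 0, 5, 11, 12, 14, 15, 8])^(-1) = (0 9 8 15 14 13 7 5 10 4 2 1)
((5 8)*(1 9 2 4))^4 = (9)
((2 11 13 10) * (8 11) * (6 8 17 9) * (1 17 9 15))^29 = (1 15 17)(2 9 6 8 11 13 10)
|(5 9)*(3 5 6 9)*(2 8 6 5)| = |(2 8 6 9 5 3)| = 6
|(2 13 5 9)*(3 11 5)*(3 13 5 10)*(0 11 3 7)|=12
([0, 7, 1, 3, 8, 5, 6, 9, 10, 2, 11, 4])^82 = (1 9)(2 7)(4 10)(8 11)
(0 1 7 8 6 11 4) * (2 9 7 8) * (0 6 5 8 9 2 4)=(0 1 9 7 4 6 11)(5 8)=[1, 9, 2, 3, 6, 8, 11, 4, 5, 7, 10, 0]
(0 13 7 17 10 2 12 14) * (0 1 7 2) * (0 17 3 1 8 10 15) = (0 13 2 12 14 8 10 17 15)(1 7 3) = [13, 7, 12, 1, 4, 5, 6, 3, 10, 9, 17, 11, 14, 2, 8, 0, 16, 15]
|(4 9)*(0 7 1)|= 6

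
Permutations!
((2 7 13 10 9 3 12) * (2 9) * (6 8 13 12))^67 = (2 3 10 9 13 12 8 7 6) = ((2 7 12 9 3 6 8 13 10))^67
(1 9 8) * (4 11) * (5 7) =(1 9 8)(4 11)(5 7) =[0, 9, 2, 3, 11, 7, 6, 5, 1, 8, 10, 4]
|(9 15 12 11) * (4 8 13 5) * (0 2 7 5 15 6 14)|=13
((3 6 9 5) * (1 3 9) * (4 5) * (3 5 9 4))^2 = (1 4 3)(5 9 6)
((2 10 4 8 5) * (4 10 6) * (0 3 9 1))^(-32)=((10)(0 3 9 1)(2 6 4 8 5))^(-32)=(10)(2 8 6 5 4)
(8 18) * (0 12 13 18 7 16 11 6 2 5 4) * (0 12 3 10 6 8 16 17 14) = (0 3 10 6 2 5 4 12 13 18 16 11 8 7 17 14) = [3, 1, 5, 10, 12, 4, 2, 17, 7, 9, 6, 8, 13, 18, 0, 15, 11, 14, 16]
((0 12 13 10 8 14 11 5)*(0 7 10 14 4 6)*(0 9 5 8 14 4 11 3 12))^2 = (3 13 6 5 10)(4 9 7 14 12)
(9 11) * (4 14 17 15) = [0, 1, 2, 3, 14, 5, 6, 7, 8, 11, 10, 9, 12, 13, 17, 4, 16, 15] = (4 14 17 15)(9 11)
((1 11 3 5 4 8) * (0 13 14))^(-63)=(14)(1 5)(3 8)(4 11)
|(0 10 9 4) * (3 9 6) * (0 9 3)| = 6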